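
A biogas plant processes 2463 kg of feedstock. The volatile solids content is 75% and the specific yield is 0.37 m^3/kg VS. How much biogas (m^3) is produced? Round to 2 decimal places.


Compute volatile solids:
  VS = mass * VS_fraction = 2463 * 0.75 = 1847.25 kg
Calculate biogas volume:
  Biogas = VS * specific_yield = 1847.25 * 0.37
  Biogas = 683.48 m^3

683.48


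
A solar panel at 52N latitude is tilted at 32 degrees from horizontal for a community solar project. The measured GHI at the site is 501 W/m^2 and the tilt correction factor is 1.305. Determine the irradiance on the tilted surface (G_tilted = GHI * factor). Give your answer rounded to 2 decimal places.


Identify the given values:
  GHI = 501 W/m^2, tilt correction factor = 1.305
Apply the formula G_tilted = GHI * factor:
  G_tilted = 501 * 1.305
  G_tilted = 653.81 W/m^2

653.81


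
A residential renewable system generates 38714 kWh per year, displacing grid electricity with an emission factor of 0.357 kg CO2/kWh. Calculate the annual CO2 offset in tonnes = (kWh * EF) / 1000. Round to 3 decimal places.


CO2 offset in kg = generation * emission_factor
CO2 offset = 38714 * 0.357 = 13820.9 kg
Convert to tonnes:
  CO2 offset = 13820.9 / 1000 = 13.821 tonnes

13.821


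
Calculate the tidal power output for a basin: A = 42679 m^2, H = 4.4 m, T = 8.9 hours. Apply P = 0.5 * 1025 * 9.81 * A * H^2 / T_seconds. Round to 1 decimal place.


Convert period to seconds: T = 8.9 * 3600 = 32040.0 s
H^2 = 4.4^2 = 19.36
P = 0.5 * rho * g * A * H^2 / T
P = 0.5 * 1025 * 9.81 * 42679 * 19.36 / 32040.0
P = 129655.2 W

129655.2


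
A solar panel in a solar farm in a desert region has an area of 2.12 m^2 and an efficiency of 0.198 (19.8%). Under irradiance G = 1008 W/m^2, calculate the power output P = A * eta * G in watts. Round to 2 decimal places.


Use the solar power formula P = A * eta * G.
Given: A = 2.12 m^2, eta = 0.198, G = 1008 W/m^2
P = 2.12 * 0.198 * 1008
P = 423.12 W

423.12


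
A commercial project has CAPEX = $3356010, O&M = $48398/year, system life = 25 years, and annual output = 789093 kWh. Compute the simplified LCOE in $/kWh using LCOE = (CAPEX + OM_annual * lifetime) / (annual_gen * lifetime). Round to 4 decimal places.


Total cost = CAPEX + OM * lifetime = 3356010 + 48398 * 25 = 3356010 + 1209950 = 4565960
Total generation = annual * lifetime = 789093 * 25 = 19727325 kWh
LCOE = 4565960 / 19727325
LCOE = 0.2315 $/kWh

0.2315


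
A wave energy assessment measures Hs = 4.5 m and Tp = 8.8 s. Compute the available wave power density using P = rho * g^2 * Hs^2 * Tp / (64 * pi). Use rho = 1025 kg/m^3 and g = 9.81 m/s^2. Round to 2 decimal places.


Apply wave power formula:
  g^2 = 9.81^2 = 96.2361
  Hs^2 = 4.5^2 = 20.25
  Numerator = rho * g^2 * Hs^2 * Tp = 1025 * 96.2361 * 20.25 * 8.8 = 17578004.85
  Denominator = 64 * pi = 201.0619
  P = 17578004.85 / 201.0619 = 87425.82 W/m

87425.82


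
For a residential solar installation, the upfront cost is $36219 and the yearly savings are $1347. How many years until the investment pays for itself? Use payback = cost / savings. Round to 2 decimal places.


Simple payback period = initial cost / annual savings
Payback = 36219 / 1347
Payback = 26.89 years

26.89


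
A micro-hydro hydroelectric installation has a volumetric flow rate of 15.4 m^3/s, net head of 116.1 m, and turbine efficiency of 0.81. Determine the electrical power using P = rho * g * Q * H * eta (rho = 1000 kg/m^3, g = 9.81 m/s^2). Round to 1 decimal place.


Apply the hydropower formula P = rho * g * Q * H * eta
rho * g = 1000 * 9.81 = 9810.0
P = 9810.0 * 15.4 * 116.1 * 0.81
P = 14207150.0 W

14207150.0


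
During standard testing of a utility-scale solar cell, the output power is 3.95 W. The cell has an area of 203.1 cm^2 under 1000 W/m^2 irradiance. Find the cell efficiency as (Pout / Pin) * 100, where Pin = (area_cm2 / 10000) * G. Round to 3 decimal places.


First compute the input power:
  Pin = area_cm2 / 10000 * G = 203.1 / 10000 * 1000 = 20.31 W
Then compute efficiency:
  Efficiency = (Pout / Pin) * 100 = (3.95 / 20.31) * 100
  Efficiency = 19.449%

19.449


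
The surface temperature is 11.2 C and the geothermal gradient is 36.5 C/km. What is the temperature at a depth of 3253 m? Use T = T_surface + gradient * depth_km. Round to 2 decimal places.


Convert depth to km: 3253 / 1000 = 3.253 km
Temperature increase = gradient * depth_km = 36.5 * 3.253 = 118.73 C
Temperature at depth = T_surface + delta_T = 11.2 + 118.73
T = 129.93 C

129.93


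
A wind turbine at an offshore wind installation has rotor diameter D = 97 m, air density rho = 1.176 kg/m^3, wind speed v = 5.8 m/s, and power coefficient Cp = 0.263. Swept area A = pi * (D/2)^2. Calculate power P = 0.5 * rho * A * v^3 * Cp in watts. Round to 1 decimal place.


Step 1 -- Compute swept area:
  A = pi * (D/2)^2 = pi * (97/2)^2 = 7389.81 m^2
Step 2 -- Apply wind power equation:
  P = 0.5 * rho * A * v^3 * Cp
  v^3 = 5.8^3 = 195.112
  P = 0.5 * 1.176 * 7389.81 * 195.112 * 0.263
  P = 222972.0 W

222972.0


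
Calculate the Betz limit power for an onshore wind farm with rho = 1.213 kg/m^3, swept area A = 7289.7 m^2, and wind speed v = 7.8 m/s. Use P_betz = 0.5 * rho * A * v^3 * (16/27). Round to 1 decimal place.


The Betz coefficient Cp_max = 16/27 = 0.5926
v^3 = 7.8^3 = 474.552
P_betz = 0.5 * rho * A * v^3 * Cp_max
P_betz = 0.5 * 1.213 * 7289.7 * 474.552 * 0.5926
P_betz = 1243313.0 W

1243313.0


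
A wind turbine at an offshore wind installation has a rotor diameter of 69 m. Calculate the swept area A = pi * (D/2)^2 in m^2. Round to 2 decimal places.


Compute the rotor radius:
  r = D / 2 = 69 / 2 = 34.5 m
Calculate swept area:
  A = pi * r^2 = pi * 34.5^2
  A = 3739.28 m^2

3739.28


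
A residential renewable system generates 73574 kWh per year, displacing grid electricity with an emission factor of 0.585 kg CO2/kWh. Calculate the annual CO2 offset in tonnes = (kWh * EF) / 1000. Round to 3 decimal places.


CO2 offset in kg = generation * emission_factor
CO2 offset = 73574 * 0.585 = 43040.79 kg
Convert to tonnes:
  CO2 offset = 43040.79 / 1000 = 43.041 tonnes

43.041


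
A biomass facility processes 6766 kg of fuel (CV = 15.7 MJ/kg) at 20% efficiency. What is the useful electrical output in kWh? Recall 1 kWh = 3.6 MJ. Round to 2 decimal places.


Total energy = mass * CV = 6766 * 15.7 = 106226.2 MJ
Useful energy = total * eta = 106226.2 * 0.2 = 21245.24 MJ
Convert to kWh: 21245.24 / 3.6
Useful energy = 5901.46 kWh

5901.46


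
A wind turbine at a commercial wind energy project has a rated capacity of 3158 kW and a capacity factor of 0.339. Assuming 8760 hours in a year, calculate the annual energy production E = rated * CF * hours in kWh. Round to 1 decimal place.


Annual energy = rated_kW * capacity_factor * hours_per_year
Given: P_rated = 3158 kW, CF = 0.339, hours = 8760
E = 3158 * 0.339 * 8760
E = 9378123.1 kWh

9378123.1


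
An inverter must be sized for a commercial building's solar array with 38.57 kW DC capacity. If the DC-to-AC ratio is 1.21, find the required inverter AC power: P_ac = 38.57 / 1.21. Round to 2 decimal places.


The inverter AC capacity is determined by the DC/AC ratio.
Given: P_dc = 38.57 kW, DC/AC ratio = 1.21
P_ac = P_dc / ratio = 38.57 / 1.21
P_ac = 31.88 kW

31.88


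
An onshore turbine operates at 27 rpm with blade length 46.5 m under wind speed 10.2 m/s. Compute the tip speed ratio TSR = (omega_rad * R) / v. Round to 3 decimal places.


Convert rotational speed to rad/s:
  omega = 27 * 2 * pi / 60 = 2.8274 rad/s
Compute tip speed:
  v_tip = omega * R = 2.8274 * 46.5 = 131.476 m/s
Tip speed ratio:
  TSR = v_tip / v_wind = 131.476 / 10.2 = 12.890

12.890


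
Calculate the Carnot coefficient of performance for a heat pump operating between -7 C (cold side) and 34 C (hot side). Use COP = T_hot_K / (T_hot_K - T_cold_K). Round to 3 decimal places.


Convert to Kelvin:
  T_hot = 34 + 273.15 = 307.15 K
  T_cold = -7 + 273.15 = 266.15 K
Apply Carnot COP formula:
  COP = T_hot_K / (T_hot_K - T_cold_K) = 307.15 / 41.0
  COP = 7.491

7.491


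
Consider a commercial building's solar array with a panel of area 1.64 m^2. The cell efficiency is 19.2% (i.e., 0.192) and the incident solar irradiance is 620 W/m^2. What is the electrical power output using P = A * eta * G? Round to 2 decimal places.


Use the solar power formula P = A * eta * G.
Given: A = 1.64 m^2, eta = 0.192, G = 620 W/m^2
P = 1.64 * 0.192 * 620
P = 195.23 W

195.23


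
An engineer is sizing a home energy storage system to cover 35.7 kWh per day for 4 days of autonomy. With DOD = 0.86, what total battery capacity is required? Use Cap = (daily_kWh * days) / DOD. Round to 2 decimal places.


Total energy needed = daily * days = 35.7 * 4 = 142.8 kWh
Account for depth of discharge:
  Cap = total_energy / DOD = 142.8 / 0.86
  Cap = 166.05 kWh

166.05


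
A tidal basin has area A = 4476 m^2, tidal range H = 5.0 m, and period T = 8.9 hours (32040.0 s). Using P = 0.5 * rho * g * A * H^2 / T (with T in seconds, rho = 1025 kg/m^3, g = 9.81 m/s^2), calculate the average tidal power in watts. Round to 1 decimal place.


Convert period to seconds: T = 8.9 * 3600 = 32040.0 s
H^2 = 5.0^2 = 25.0
P = 0.5 * rho * g * A * H^2 / T
P = 0.5 * 1025 * 9.81 * 4476 * 25.0 / 32040.0
P = 17559.0 W

17559.0


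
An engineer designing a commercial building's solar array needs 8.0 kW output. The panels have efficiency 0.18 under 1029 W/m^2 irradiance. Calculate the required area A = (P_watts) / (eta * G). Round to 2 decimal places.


Convert target power to watts: P = 8.0 * 1000 = 8000.0 W
Compute denominator: eta * G = 0.18 * 1029 = 185.22
Required area A = P / (eta * G) = 8000.0 / 185.22
A = 43.19 m^2

43.19


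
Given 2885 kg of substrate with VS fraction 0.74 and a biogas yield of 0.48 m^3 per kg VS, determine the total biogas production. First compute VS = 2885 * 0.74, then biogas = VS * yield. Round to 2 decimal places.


Compute volatile solids:
  VS = mass * VS_fraction = 2885 * 0.74 = 2134.9 kg
Calculate biogas volume:
  Biogas = VS * specific_yield = 2134.9 * 0.48
  Biogas = 1024.75 m^3

1024.75


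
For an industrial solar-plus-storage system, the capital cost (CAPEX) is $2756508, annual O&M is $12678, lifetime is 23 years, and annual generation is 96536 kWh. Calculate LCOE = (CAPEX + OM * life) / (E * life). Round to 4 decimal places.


Total cost = CAPEX + OM * lifetime = 2756508 + 12678 * 23 = 2756508 + 291594 = 3048102
Total generation = annual * lifetime = 96536 * 23 = 2220328 kWh
LCOE = 3048102 / 2220328
LCOE = 1.3728 $/kWh

1.3728


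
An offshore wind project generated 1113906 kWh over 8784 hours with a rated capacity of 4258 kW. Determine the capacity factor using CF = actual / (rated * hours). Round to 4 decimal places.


Capacity factor = actual output / maximum possible output
Maximum possible = rated * hours = 4258 * 8784 = 37402272 kWh
CF = 1113906 / 37402272
CF = 0.0298

0.0298


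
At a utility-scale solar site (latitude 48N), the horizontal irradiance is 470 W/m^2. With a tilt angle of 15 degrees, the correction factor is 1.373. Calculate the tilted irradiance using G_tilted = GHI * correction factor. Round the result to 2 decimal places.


Identify the given values:
  GHI = 470 W/m^2, tilt correction factor = 1.373
Apply the formula G_tilted = GHI * factor:
  G_tilted = 470 * 1.373
  G_tilted = 645.31 W/m^2

645.31


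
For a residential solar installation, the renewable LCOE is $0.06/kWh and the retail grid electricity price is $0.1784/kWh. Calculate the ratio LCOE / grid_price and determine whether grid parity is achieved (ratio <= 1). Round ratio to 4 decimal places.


Compare LCOE to grid price:
  LCOE = $0.06/kWh, Grid price = $0.1784/kWh
  Ratio = LCOE / grid_price = 0.06 / 0.1784 = 0.3363
  Grid parity achieved (ratio <= 1)? yes

0.3363


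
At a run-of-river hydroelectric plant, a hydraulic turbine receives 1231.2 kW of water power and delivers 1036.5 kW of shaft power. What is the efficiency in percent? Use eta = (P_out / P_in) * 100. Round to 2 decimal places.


Turbine efficiency = (output power / input power) * 100
eta = (1036.5 / 1231.2) * 100
eta = 84.19%

84.19


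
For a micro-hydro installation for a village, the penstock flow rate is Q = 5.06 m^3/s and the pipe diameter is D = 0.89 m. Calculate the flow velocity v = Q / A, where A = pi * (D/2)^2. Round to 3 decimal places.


Compute pipe cross-sectional area:
  A = pi * (D/2)^2 = pi * (0.89/2)^2 = 0.6221 m^2
Calculate velocity:
  v = Q / A = 5.06 / 0.6221
  v = 8.134 m/s

8.134


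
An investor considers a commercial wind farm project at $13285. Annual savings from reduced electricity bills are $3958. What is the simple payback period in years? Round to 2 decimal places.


Simple payback period = initial cost / annual savings
Payback = 13285 / 3958
Payback = 3.36 years

3.36


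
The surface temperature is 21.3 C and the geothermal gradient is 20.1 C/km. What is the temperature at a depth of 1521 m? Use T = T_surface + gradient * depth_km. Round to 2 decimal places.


Convert depth to km: 1521 / 1000 = 1.521 km
Temperature increase = gradient * depth_km = 20.1 * 1.521 = 30.57 C
Temperature at depth = T_surface + delta_T = 21.3 + 30.57
T = 51.87 C

51.87


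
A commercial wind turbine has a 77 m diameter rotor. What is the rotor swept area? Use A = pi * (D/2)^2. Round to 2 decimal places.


Compute the rotor radius:
  r = D / 2 = 77 / 2 = 38.5 m
Calculate swept area:
  A = pi * r^2 = pi * 38.5^2
  A = 4656.63 m^2

4656.63


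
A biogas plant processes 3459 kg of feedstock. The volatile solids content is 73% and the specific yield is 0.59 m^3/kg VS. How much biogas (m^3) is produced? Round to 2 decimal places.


Compute volatile solids:
  VS = mass * VS_fraction = 3459 * 0.73 = 2525.07 kg
Calculate biogas volume:
  Biogas = VS * specific_yield = 2525.07 * 0.59
  Biogas = 1489.79 m^3

1489.79


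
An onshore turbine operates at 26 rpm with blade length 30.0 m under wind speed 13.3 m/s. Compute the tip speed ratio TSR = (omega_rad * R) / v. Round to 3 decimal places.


Convert rotational speed to rad/s:
  omega = 26 * 2 * pi / 60 = 2.7227 rad/s
Compute tip speed:
  v_tip = omega * R = 2.7227 * 30.0 = 81.681 m/s
Tip speed ratio:
  TSR = v_tip / v_wind = 81.681 / 13.3 = 6.141

6.141


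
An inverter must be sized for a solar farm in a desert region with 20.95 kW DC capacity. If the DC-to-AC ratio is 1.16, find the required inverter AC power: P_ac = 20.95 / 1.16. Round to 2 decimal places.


The inverter AC capacity is determined by the DC/AC ratio.
Given: P_dc = 20.95 kW, DC/AC ratio = 1.16
P_ac = P_dc / ratio = 20.95 / 1.16
P_ac = 18.06 kW

18.06


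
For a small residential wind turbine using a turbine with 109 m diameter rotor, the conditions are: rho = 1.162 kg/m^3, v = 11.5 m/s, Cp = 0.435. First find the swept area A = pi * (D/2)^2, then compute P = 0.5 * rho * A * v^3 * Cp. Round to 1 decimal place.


Step 1 -- Compute swept area:
  A = pi * (D/2)^2 = pi * (109/2)^2 = 9331.32 m^2
Step 2 -- Apply wind power equation:
  P = 0.5 * rho * A * v^3 * Cp
  v^3 = 11.5^3 = 1520.875
  P = 0.5 * 1.162 * 9331.32 * 1520.875 * 0.435
  P = 3586755.6 W

3586755.6


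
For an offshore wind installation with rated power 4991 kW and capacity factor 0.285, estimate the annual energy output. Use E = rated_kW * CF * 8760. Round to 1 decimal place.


Annual energy = rated_kW * capacity_factor * hours_per_year
Given: P_rated = 4991 kW, CF = 0.285, hours = 8760
E = 4991 * 0.285 * 8760
E = 12460530.6 kWh

12460530.6


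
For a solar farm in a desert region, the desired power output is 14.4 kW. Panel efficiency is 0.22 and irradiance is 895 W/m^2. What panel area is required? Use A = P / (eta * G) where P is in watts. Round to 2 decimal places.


Convert target power to watts: P = 14.4 * 1000 = 14400.0 W
Compute denominator: eta * G = 0.22 * 895 = 196.9
Required area A = P / (eta * G) = 14400.0 / 196.9
A = 73.13 m^2

73.13


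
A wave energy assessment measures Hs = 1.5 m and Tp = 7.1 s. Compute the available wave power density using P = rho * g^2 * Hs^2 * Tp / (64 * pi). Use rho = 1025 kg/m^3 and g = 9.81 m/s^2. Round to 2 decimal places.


Apply wave power formula:
  g^2 = 9.81^2 = 96.2361
  Hs^2 = 1.5^2 = 2.25
  Numerator = rho * g^2 * Hs^2 * Tp = 1025 * 96.2361 * 2.25 * 7.1 = 1575805.99
  Denominator = 64 * pi = 201.0619
  P = 1575805.99 / 201.0619 = 7837.42 W/m

7837.42


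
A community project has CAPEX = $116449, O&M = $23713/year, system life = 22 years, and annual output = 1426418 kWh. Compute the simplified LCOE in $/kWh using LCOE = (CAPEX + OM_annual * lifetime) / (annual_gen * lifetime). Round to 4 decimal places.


Total cost = CAPEX + OM * lifetime = 116449 + 23713 * 22 = 116449 + 521686 = 638135
Total generation = annual * lifetime = 1426418 * 22 = 31381196 kWh
LCOE = 638135 / 31381196
LCOE = 0.0203 $/kWh

0.0203


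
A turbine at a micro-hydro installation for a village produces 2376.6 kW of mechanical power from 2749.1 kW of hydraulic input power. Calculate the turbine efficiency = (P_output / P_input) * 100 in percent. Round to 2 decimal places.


Turbine efficiency = (output power / input power) * 100
eta = (2376.6 / 2749.1) * 100
eta = 86.45%

86.45


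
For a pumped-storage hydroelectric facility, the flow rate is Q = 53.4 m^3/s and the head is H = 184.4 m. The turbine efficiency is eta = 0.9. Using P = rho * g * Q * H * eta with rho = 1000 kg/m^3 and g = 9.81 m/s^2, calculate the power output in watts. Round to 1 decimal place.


Apply the hydropower formula P = rho * g * Q * H * eta
rho * g = 1000 * 9.81 = 9810.0
P = 9810.0 * 53.4 * 184.4 * 0.9
P = 86938809.8 W

86938809.8


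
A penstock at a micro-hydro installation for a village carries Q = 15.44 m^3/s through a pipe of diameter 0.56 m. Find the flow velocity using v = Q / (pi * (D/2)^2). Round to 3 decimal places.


Compute pipe cross-sectional area:
  A = pi * (D/2)^2 = pi * (0.56/2)^2 = 0.2463 m^2
Calculate velocity:
  v = Q / A = 15.44 / 0.2463
  v = 62.688 m/s

62.688


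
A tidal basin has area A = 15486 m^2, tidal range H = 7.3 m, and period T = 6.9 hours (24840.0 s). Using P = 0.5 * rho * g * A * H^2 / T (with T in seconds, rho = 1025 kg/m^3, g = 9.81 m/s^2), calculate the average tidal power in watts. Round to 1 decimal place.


Convert period to seconds: T = 6.9 * 3600 = 24840.0 s
H^2 = 7.3^2 = 53.29
P = 0.5 * rho * g * A * H^2 / T
P = 0.5 * 1025 * 9.81 * 15486 * 53.29 / 24840.0
P = 167030.7 W

167030.7


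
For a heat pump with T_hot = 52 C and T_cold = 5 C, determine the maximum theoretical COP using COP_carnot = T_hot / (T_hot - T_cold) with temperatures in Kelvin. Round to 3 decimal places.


Convert to Kelvin:
  T_hot = 52 + 273.15 = 325.15 K
  T_cold = 5 + 273.15 = 278.15 K
Apply Carnot COP formula:
  COP = T_hot_K / (T_hot_K - T_cold_K) = 325.15 / 47.0
  COP = 6.918

6.918


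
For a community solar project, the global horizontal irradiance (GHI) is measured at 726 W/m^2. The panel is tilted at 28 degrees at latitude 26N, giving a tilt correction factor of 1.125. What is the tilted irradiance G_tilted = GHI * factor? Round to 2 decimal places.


Identify the given values:
  GHI = 726 W/m^2, tilt correction factor = 1.125
Apply the formula G_tilted = GHI * factor:
  G_tilted = 726 * 1.125
  G_tilted = 816.75 W/m^2

816.75


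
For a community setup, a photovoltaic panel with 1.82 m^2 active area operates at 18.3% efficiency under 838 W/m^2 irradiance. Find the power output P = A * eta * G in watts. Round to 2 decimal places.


Use the solar power formula P = A * eta * G.
Given: A = 1.82 m^2, eta = 0.183, G = 838 W/m^2
P = 1.82 * 0.183 * 838
P = 279.10 W

279.10


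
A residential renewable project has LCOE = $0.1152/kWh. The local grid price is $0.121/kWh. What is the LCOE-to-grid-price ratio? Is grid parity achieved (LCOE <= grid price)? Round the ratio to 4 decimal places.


Compare LCOE to grid price:
  LCOE = $0.1152/kWh, Grid price = $0.121/kWh
  Ratio = LCOE / grid_price = 0.1152 / 0.121 = 0.9521
  Grid parity achieved (ratio <= 1)? yes

0.9521


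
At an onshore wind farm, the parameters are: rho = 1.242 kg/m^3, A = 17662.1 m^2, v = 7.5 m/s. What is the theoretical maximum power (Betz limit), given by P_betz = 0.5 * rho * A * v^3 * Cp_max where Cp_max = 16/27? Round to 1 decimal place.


The Betz coefficient Cp_max = 16/27 = 0.5926
v^3 = 7.5^3 = 421.875
P_betz = 0.5 * rho * A * v^3 * Cp_max
P_betz = 0.5 * 1.242 * 17662.1 * 421.875 * 0.5926
P_betz = 2742041.0 W

2742041.0


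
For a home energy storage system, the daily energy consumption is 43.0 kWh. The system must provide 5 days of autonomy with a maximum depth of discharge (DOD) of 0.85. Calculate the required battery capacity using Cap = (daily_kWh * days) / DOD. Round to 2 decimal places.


Total energy needed = daily * days = 43.0 * 5 = 215.0 kWh
Account for depth of discharge:
  Cap = total_energy / DOD = 215.0 / 0.85
  Cap = 252.94 kWh

252.94


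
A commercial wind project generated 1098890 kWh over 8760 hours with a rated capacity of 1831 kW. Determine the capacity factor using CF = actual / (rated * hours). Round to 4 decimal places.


Capacity factor = actual output / maximum possible output
Maximum possible = rated * hours = 1831 * 8760 = 16039560 kWh
CF = 1098890 / 16039560
CF = 0.0685

0.0685


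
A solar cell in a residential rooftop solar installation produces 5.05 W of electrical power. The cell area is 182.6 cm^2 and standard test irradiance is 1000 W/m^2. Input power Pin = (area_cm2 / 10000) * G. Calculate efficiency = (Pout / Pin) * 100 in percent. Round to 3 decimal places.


First compute the input power:
  Pin = area_cm2 / 10000 * G = 182.6 / 10000 * 1000 = 18.26 W
Then compute efficiency:
  Efficiency = (Pout / Pin) * 100 = (5.05 / 18.26) * 100
  Efficiency = 27.656%

27.656


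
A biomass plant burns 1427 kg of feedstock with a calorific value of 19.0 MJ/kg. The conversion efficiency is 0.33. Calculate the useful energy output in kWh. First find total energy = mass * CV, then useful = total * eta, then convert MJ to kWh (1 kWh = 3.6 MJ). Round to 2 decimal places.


Total energy = mass * CV = 1427 * 19.0 = 27113.0 MJ
Useful energy = total * eta = 27113.0 * 0.33 = 8947.29 MJ
Convert to kWh: 8947.29 / 3.6
Useful energy = 2485.36 kWh

2485.36


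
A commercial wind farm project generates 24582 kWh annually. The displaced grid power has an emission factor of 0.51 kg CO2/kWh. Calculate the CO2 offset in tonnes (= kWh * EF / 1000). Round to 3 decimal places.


CO2 offset in kg = generation * emission_factor
CO2 offset = 24582 * 0.51 = 12536.82 kg
Convert to tonnes:
  CO2 offset = 12536.82 / 1000 = 12.537 tonnes

12.537


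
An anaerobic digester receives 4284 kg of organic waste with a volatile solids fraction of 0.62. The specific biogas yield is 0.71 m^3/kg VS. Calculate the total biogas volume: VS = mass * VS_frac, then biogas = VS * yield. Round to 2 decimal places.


Compute volatile solids:
  VS = mass * VS_fraction = 4284 * 0.62 = 2656.08 kg
Calculate biogas volume:
  Biogas = VS * specific_yield = 2656.08 * 0.71
  Biogas = 1885.82 m^3

1885.82


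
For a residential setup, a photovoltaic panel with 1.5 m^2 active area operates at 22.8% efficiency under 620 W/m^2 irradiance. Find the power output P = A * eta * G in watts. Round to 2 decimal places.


Use the solar power formula P = A * eta * G.
Given: A = 1.5 m^2, eta = 0.228, G = 620 W/m^2
P = 1.5 * 0.228 * 620
P = 212.04 W

212.04


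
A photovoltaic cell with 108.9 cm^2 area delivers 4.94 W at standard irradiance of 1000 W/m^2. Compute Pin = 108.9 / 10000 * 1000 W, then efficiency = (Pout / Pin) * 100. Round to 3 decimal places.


First compute the input power:
  Pin = area_cm2 / 10000 * G = 108.9 / 10000 * 1000 = 10.89 W
Then compute efficiency:
  Efficiency = (Pout / Pin) * 100 = (4.94 / 10.89) * 100
  Efficiency = 45.363%

45.363


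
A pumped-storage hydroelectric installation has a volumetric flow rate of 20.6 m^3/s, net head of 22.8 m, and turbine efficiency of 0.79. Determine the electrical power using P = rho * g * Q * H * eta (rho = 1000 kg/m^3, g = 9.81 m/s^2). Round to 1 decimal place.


Apply the hydropower formula P = rho * g * Q * H * eta
rho * g = 1000 * 9.81 = 9810.0
P = 9810.0 * 20.6 * 22.8 * 0.79
P = 3639973.0 W

3639973.0


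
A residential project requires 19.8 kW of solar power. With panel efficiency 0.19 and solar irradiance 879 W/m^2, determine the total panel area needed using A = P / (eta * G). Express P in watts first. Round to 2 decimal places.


Convert target power to watts: P = 19.8 * 1000 = 19800.0 W
Compute denominator: eta * G = 0.19 * 879 = 167.01
Required area A = P / (eta * G) = 19800.0 / 167.01
A = 118.56 m^2

118.56


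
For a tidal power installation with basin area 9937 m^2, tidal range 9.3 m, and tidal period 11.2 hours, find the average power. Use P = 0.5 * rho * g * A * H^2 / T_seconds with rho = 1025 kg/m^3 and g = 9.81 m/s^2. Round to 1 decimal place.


Convert period to seconds: T = 11.2 * 3600 = 40320.0 s
H^2 = 9.3^2 = 86.49
P = 0.5 * rho * g * A * H^2 / T
P = 0.5 * 1025 * 9.81 * 9937 * 86.49 / 40320.0
P = 107167.6 W

107167.6


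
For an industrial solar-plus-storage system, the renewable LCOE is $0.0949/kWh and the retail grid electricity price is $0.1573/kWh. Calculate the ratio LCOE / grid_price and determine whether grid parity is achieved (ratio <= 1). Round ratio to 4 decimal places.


Compare LCOE to grid price:
  LCOE = $0.0949/kWh, Grid price = $0.1573/kWh
  Ratio = LCOE / grid_price = 0.0949 / 0.1573 = 0.6033
  Grid parity achieved (ratio <= 1)? yes

0.6033


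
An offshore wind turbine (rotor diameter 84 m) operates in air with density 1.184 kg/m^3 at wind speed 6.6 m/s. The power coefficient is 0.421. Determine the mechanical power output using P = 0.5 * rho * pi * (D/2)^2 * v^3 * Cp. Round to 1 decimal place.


Step 1 -- Compute swept area:
  A = pi * (D/2)^2 = pi * (84/2)^2 = 5541.77 m^2
Step 2 -- Apply wind power equation:
  P = 0.5 * rho * A * v^3 * Cp
  v^3 = 6.6^3 = 287.496
  P = 0.5 * 1.184 * 5541.77 * 287.496 * 0.421
  P = 397085.5 W

397085.5


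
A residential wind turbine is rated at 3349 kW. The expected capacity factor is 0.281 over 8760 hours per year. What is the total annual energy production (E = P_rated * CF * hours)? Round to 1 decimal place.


Annual energy = rated_kW * capacity_factor * hours_per_year
Given: P_rated = 3349 kW, CF = 0.281, hours = 8760
E = 3349 * 0.281 * 8760
E = 8243764.4 kWh

8243764.4


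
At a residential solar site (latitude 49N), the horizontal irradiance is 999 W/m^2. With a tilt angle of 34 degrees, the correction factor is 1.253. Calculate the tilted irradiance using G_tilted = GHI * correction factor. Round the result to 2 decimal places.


Identify the given values:
  GHI = 999 W/m^2, tilt correction factor = 1.253
Apply the formula G_tilted = GHI * factor:
  G_tilted = 999 * 1.253
  G_tilted = 1251.75 W/m^2

1251.75


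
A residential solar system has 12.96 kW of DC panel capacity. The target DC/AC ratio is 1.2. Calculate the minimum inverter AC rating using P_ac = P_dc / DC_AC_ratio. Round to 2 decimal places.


The inverter AC capacity is determined by the DC/AC ratio.
Given: P_dc = 12.96 kW, DC/AC ratio = 1.2
P_ac = P_dc / ratio = 12.96 / 1.2
P_ac = 10.80 kW

10.80


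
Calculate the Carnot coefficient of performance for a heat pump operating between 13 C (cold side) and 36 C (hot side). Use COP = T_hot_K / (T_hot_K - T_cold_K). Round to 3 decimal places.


Convert to Kelvin:
  T_hot = 36 + 273.15 = 309.15 K
  T_cold = 13 + 273.15 = 286.15 K
Apply Carnot COP formula:
  COP = T_hot_K / (T_hot_K - T_cold_K) = 309.15 / 23.0
  COP = 13.441

13.441


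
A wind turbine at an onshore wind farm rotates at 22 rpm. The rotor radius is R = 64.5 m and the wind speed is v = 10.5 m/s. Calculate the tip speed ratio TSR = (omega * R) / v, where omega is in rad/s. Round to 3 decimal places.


Convert rotational speed to rad/s:
  omega = 22 * 2 * pi / 60 = 2.3038 rad/s
Compute tip speed:
  v_tip = omega * R = 2.3038 * 64.5 = 148.597 m/s
Tip speed ratio:
  TSR = v_tip / v_wind = 148.597 / 10.5 = 14.152

14.152


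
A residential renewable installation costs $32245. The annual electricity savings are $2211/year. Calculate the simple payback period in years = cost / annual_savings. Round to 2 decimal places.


Simple payback period = initial cost / annual savings
Payback = 32245 / 2211
Payback = 14.58 years

14.58


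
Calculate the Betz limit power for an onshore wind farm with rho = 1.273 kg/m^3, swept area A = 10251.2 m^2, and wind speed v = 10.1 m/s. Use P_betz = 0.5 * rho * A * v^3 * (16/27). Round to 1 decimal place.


The Betz coefficient Cp_max = 16/27 = 0.5926
v^3 = 10.1^3 = 1030.301
P_betz = 0.5 * rho * A * v^3 * Cp_max
P_betz = 0.5 * 1.273 * 10251.2 * 1030.301 * 0.5926
P_betz = 3983762.6 W

3983762.6


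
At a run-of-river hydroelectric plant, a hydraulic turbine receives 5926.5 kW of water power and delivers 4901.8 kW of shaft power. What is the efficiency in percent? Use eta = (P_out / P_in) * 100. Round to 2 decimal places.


Turbine efficiency = (output power / input power) * 100
eta = (4901.8 / 5926.5) * 100
eta = 82.71%

82.71


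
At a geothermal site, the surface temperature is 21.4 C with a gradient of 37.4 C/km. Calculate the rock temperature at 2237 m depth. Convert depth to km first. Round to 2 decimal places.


Convert depth to km: 2237 / 1000 = 2.237 km
Temperature increase = gradient * depth_km = 37.4 * 2.237 = 83.66 C
Temperature at depth = T_surface + delta_T = 21.4 + 83.66
T = 105.06 C

105.06


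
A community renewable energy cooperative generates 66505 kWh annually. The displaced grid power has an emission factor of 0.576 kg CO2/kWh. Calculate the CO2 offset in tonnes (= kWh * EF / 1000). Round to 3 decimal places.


CO2 offset in kg = generation * emission_factor
CO2 offset = 66505 * 0.576 = 38306.88 kg
Convert to tonnes:
  CO2 offset = 38306.88 / 1000 = 38.307 tonnes

38.307


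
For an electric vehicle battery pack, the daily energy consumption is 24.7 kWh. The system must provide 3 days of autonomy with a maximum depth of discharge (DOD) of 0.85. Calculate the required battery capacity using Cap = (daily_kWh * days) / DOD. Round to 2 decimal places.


Total energy needed = daily * days = 24.7 * 3 = 74.1 kWh
Account for depth of discharge:
  Cap = total_energy / DOD = 74.1 / 0.85
  Cap = 87.18 kWh

87.18


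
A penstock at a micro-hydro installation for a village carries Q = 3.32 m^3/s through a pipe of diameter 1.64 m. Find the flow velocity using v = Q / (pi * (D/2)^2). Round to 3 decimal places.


Compute pipe cross-sectional area:
  A = pi * (D/2)^2 = pi * (1.64/2)^2 = 2.1124 m^2
Calculate velocity:
  v = Q / A = 3.32 / 2.1124
  v = 1.572 m/s

1.572


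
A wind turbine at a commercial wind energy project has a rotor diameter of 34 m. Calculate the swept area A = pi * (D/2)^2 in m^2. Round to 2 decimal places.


Compute the rotor radius:
  r = D / 2 = 34 / 2 = 17.0 m
Calculate swept area:
  A = pi * r^2 = pi * 17.0^2
  A = 907.92 m^2

907.92


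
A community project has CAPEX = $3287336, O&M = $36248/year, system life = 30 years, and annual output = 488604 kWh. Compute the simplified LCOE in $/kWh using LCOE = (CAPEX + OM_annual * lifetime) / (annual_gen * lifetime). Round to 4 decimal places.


Total cost = CAPEX + OM * lifetime = 3287336 + 36248 * 30 = 3287336 + 1087440 = 4374776
Total generation = annual * lifetime = 488604 * 30 = 14658120 kWh
LCOE = 4374776 / 14658120
LCOE = 0.2985 $/kWh

0.2985


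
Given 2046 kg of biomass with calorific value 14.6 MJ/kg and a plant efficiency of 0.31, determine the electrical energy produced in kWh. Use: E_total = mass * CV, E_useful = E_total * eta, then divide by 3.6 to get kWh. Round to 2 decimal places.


Total energy = mass * CV = 2046 * 14.6 = 29871.6 MJ
Useful energy = total * eta = 29871.6 * 0.31 = 9260.2 MJ
Convert to kWh: 9260.2 / 3.6
Useful energy = 2572.28 kWh

2572.28


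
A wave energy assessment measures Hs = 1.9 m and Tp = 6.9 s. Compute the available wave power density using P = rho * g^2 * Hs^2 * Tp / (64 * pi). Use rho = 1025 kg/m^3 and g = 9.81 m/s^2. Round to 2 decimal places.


Apply wave power formula:
  g^2 = 9.81^2 = 96.2361
  Hs^2 = 1.9^2 = 3.61
  Numerator = rho * g^2 * Hs^2 * Tp = 1025 * 96.2361 * 3.61 * 6.9 = 2457073.64
  Denominator = 64 * pi = 201.0619
  P = 2457073.64 / 201.0619 = 12220.48 W/m

12220.48


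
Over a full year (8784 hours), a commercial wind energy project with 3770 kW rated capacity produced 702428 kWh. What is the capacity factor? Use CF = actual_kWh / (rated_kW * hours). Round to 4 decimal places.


Capacity factor = actual output / maximum possible output
Maximum possible = rated * hours = 3770 * 8784 = 33115680 kWh
CF = 702428 / 33115680
CF = 0.0212

0.0212


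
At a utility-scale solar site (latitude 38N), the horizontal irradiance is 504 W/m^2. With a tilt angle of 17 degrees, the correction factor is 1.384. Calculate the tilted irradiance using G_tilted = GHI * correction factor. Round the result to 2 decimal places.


Identify the given values:
  GHI = 504 W/m^2, tilt correction factor = 1.384
Apply the formula G_tilted = GHI * factor:
  G_tilted = 504 * 1.384
  G_tilted = 697.54 W/m^2

697.54


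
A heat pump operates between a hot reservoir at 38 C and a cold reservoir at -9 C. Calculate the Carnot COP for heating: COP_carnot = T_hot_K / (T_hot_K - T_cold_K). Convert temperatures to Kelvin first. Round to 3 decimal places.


Convert to Kelvin:
  T_hot = 38 + 273.15 = 311.15 K
  T_cold = -9 + 273.15 = 264.15 K
Apply Carnot COP formula:
  COP = T_hot_K / (T_hot_K - T_cold_K) = 311.15 / 47.0
  COP = 6.620

6.620


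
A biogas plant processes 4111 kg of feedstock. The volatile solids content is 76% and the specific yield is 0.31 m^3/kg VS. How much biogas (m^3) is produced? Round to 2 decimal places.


Compute volatile solids:
  VS = mass * VS_fraction = 4111 * 0.76 = 3124.36 kg
Calculate biogas volume:
  Biogas = VS * specific_yield = 3124.36 * 0.31
  Biogas = 968.55 m^3

968.55


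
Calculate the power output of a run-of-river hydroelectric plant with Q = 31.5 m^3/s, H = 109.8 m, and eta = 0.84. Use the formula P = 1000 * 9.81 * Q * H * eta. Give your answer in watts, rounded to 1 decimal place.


Apply the hydropower formula P = rho * g * Q * H * eta
rho * g = 1000 * 9.81 = 9810.0
P = 9810.0 * 31.5 * 109.8 * 0.84
P = 28501071.5 W

28501071.5


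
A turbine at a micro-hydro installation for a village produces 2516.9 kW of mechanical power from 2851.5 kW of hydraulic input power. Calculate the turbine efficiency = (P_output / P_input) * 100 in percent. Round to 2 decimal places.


Turbine efficiency = (output power / input power) * 100
eta = (2516.9 / 2851.5) * 100
eta = 88.27%

88.27


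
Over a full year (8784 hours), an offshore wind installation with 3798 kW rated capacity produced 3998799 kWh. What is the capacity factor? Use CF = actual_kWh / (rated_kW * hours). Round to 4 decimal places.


Capacity factor = actual output / maximum possible output
Maximum possible = rated * hours = 3798 * 8784 = 33361632 kWh
CF = 3998799 / 33361632
CF = 0.1199

0.1199


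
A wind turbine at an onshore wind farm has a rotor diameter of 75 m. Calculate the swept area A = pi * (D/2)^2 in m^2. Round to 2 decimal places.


Compute the rotor radius:
  r = D / 2 = 75 / 2 = 37.5 m
Calculate swept area:
  A = pi * r^2 = pi * 37.5^2
  A = 4417.86 m^2

4417.86


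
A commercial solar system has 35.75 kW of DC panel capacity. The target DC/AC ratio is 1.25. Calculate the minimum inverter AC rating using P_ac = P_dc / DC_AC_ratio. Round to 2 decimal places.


The inverter AC capacity is determined by the DC/AC ratio.
Given: P_dc = 35.75 kW, DC/AC ratio = 1.25
P_ac = P_dc / ratio = 35.75 / 1.25
P_ac = 28.60 kW

28.60


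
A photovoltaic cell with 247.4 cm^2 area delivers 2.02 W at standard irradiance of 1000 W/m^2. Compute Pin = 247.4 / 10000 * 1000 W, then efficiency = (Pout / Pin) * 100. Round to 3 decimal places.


First compute the input power:
  Pin = area_cm2 / 10000 * G = 247.4 / 10000 * 1000 = 24.74 W
Then compute efficiency:
  Efficiency = (Pout / Pin) * 100 = (2.02 / 24.74) * 100
  Efficiency = 8.165%

8.165


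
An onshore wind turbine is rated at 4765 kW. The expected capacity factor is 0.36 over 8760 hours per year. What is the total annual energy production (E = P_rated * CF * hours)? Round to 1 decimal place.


Annual energy = rated_kW * capacity_factor * hours_per_year
Given: P_rated = 4765 kW, CF = 0.36, hours = 8760
E = 4765 * 0.36 * 8760
E = 15026904.0 kWh

15026904.0


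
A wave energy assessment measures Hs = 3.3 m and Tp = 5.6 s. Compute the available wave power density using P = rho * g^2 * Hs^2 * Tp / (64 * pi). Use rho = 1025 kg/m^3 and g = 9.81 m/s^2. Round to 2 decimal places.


Apply wave power formula:
  g^2 = 9.81^2 = 96.2361
  Hs^2 = 3.3^2 = 10.89
  Numerator = rho * g^2 * Hs^2 * Tp = 1025 * 96.2361 * 10.89 * 5.6 = 6015583.88
  Denominator = 64 * pi = 201.0619
  P = 6015583.88 / 201.0619 = 29919.06 W/m

29919.06


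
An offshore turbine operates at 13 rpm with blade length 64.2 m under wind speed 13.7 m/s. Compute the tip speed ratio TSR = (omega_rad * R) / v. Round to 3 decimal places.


Convert rotational speed to rad/s:
  omega = 13 * 2 * pi / 60 = 1.3614 rad/s
Compute tip speed:
  v_tip = omega * R = 1.3614 * 64.2 = 87.399 m/s
Tip speed ratio:
  TSR = v_tip / v_wind = 87.399 / 13.7 = 6.379

6.379


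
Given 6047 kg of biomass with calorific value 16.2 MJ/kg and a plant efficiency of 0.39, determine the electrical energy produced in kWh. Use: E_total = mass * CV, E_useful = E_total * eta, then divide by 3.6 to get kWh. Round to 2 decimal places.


Total energy = mass * CV = 6047 * 16.2 = 97961.4 MJ
Useful energy = total * eta = 97961.4 * 0.39 = 38204.95 MJ
Convert to kWh: 38204.95 / 3.6
Useful energy = 10612.49 kWh

10612.49


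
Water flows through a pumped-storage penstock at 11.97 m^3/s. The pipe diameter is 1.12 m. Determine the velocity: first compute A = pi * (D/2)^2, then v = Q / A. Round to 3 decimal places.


Compute pipe cross-sectional area:
  A = pi * (D/2)^2 = pi * (1.12/2)^2 = 0.9852 m^2
Calculate velocity:
  v = Q / A = 11.97 / 0.9852
  v = 12.150 m/s

12.150


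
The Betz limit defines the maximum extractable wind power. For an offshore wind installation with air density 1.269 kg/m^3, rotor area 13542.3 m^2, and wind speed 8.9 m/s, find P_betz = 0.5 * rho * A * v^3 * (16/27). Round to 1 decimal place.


The Betz coefficient Cp_max = 16/27 = 0.5926
v^3 = 8.9^3 = 704.969
P_betz = 0.5 * rho * A * v^3 * Cp_max
P_betz = 0.5 * 1.269 * 13542.3 * 704.969 * 0.5926
P_betz = 3589635.0 W

3589635.0


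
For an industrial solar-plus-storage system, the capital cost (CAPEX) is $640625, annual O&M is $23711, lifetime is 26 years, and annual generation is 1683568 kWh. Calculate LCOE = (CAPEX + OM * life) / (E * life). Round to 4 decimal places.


Total cost = CAPEX + OM * lifetime = 640625 + 23711 * 26 = 640625 + 616486 = 1257111
Total generation = annual * lifetime = 1683568 * 26 = 43772768 kWh
LCOE = 1257111 / 43772768
LCOE = 0.0287 $/kWh

0.0287


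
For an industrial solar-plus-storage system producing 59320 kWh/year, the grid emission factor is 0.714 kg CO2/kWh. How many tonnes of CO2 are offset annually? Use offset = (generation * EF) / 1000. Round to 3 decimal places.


CO2 offset in kg = generation * emission_factor
CO2 offset = 59320 * 0.714 = 42354.48 kg
Convert to tonnes:
  CO2 offset = 42354.48 / 1000 = 42.354 tonnes

42.354


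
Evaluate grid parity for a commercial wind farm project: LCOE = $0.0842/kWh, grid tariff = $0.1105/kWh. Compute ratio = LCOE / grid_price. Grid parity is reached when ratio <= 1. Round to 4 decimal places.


Compare LCOE to grid price:
  LCOE = $0.0842/kWh, Grid price = $0.1105/kWh
  Ratio = LCOE / grid_price = 0.0842 / 0.1105 = 0.7620
  Grid parity achieved (ratio <= 1)? yes

0.7620
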